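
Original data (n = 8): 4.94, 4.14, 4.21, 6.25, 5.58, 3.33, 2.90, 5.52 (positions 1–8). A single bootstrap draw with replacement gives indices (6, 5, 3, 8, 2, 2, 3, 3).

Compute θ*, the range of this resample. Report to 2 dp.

θ* = 2.25

Resample values: 3.33, 5.58, 4.21, 5.52, 4.14, 4.14, 4.21, 4.21.
Range = 5.58 − 3.33 = 2.25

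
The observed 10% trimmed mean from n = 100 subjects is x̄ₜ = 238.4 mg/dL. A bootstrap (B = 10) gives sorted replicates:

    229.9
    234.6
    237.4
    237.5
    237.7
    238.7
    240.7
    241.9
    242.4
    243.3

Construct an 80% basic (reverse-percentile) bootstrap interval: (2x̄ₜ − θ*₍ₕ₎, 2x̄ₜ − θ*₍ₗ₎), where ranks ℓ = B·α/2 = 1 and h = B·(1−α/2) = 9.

(234.4, 246.9)

Percentile endpoints at ranks 1 and 9: θ*₍1₎ = 229.9, θ*₍9₎ = 242.4.
Basic interval reflects these around x̄ₜ:
  lower = 2 × 238.4 − 242.4 = 234.4
  upper = 2 × 238.4 − 229.9 = 246.9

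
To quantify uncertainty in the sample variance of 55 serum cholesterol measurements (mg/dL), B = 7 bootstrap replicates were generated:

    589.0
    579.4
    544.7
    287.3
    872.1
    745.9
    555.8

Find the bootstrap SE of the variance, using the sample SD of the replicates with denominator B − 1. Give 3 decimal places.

Bootstrap SE is the standard deviation of the 7 replicate variances.
Mean of replicates: (589.0 + 579.4 + 544.7 + 287.3 + 872.1 + 745.9 + 555.8) / 7 = 4174.2000 / 7 = 596.3143
Sum of squared deviations: (−7.3143)² + (−16.9143)² + (−51.6143)² + (−309.0143)² + (+275.7857)² + (+149.5857)² + (−40.5143)² = 198568.5086
Variance = 198568.5086 / 6 = 33094.7514
SE* = √33094.7514

SE* = 181.920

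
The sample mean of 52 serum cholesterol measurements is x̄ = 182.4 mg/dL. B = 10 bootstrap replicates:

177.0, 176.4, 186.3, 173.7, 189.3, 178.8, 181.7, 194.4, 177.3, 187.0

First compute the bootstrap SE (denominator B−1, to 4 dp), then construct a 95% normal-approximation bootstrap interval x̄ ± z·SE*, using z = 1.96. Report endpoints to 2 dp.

Mean of replicates = 182.1900; sum of squared deviations = 407.8490; SE* = √(407.8490/9) = 6.7318
Margin = 1.96 × 6.7318 = 13.194
Interval: 182.4 ± 13.194

(169.21, 195.59)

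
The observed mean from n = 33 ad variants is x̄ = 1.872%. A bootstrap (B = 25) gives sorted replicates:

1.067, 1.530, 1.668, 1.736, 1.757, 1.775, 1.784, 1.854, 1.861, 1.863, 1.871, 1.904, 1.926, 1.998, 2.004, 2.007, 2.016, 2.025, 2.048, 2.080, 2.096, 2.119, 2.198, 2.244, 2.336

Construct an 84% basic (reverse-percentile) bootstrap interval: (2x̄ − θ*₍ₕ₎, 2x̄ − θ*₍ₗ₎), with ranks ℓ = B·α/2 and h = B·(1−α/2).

(1.546, 2.214)

Percentile endpoints at ranks 2 and 23: θ*₍2₎ = 1.530, θ*₍23₎ = 2.198.
Basic interval reflects these around x̄:
  lower = 2 × 1.872 − 2.198 = 1.546
  upper = 2 × 1.872 − 1.530 = 2.214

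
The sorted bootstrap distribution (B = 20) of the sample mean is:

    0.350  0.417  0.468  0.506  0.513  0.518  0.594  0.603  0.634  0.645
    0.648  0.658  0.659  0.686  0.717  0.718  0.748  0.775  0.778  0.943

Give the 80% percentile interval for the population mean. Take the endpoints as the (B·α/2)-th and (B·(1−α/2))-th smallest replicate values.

(0.417, 0.775)

α = 0.20; lower rank = 20 × 0.100 = 2; upper rank = 20 × 0.900 = 18.
The 2nd smallest replicate is 0.417; the 18th is 0.775.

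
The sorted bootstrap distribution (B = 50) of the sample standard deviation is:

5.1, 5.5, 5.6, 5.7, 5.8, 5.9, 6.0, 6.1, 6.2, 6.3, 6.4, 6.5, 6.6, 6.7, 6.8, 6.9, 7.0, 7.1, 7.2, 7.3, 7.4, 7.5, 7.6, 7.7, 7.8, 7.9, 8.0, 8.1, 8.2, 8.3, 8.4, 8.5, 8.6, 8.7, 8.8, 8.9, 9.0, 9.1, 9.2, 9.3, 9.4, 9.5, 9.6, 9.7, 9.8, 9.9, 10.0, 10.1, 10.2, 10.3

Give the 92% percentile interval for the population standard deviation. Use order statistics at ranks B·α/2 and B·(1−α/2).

α = 0.08; lower rank = 50 × 0.040 = 2; upper rank = 50 × 0.960 = 48.
The 2nd smallest replicate is 5.5; the 48th is 10.1.

(5.5, 10.1)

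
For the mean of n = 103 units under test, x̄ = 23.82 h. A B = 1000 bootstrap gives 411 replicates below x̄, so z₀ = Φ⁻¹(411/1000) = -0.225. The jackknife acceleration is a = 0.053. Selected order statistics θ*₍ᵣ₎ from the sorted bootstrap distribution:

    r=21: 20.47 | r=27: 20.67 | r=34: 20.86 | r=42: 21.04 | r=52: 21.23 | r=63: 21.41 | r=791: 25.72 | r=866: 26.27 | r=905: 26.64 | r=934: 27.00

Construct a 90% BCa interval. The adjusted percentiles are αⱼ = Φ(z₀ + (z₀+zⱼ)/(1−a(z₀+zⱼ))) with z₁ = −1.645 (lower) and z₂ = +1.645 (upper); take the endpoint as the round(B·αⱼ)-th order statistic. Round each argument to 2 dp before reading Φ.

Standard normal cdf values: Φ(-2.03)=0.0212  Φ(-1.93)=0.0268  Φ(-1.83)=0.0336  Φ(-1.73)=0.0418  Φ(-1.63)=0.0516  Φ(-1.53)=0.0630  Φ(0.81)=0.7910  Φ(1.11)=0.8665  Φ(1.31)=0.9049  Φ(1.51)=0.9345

Lower: z₀ + z₁ = -0.225 + (-1.645) = -1.870; 1 − a(z₀+z₁) = 1 − (0.053)(-1.870) = 1.0991; argument = -0.225 + (-1.870)/1.0991 = -1.9264 → -1.93.
α₁ = Φ(-1.93) = 0.0268; rank = round(1000 × 0.0268) = 27; θ*₍27₎ = 20.67.
Upper: z₀ + z₂ = 1.420; 1 − a(z₀+z₂) = 0.9247; argument = 1.3106 → 1.31; α₂ = 0.9049; rank = 905; θ*₍905₎ = 26.64.

(20.67, 26.64)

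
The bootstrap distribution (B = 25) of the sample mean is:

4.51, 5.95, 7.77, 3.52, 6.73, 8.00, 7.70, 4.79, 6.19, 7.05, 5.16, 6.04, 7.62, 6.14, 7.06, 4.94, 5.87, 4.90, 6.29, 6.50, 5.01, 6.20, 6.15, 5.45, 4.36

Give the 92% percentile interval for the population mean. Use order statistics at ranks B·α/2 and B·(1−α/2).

(3.52, 7.77)

Sorted replicates: 3.52, 4.36, 4.51, 4.79, 4.90, 4.94, 5.01, 5.16, 5.45, 5.87, 5.95, 6.04, 6.14, 6.15, 6.19, 6.20, 6.29, 6.50, 6.73, 7.05, 7.06, 7.62, 7.70, 7.77, 8.00
α = 0.08; lower rank = 25 × 0.040 = 1; upper rank = 25 × 0.960 = 24.
The 1st smallest replicate is 3.52; the 24th is 7.77.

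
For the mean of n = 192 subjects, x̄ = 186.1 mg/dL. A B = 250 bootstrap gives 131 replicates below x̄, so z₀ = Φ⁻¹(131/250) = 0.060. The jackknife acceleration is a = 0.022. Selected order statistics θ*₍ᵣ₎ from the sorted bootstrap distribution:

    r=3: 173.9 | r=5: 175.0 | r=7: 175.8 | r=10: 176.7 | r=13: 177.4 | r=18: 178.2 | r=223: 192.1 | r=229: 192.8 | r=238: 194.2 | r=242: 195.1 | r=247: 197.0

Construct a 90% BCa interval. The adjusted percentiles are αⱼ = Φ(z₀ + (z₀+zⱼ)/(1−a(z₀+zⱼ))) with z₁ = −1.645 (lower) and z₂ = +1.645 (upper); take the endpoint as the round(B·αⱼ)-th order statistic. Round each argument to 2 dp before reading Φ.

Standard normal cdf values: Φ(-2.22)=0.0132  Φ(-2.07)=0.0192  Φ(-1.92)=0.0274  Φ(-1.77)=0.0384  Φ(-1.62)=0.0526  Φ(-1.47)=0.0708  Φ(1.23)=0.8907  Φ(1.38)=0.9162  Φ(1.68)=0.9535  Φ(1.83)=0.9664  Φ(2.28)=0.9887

(178.2, 195.1)

Lower: z₀ + z₁ = 0.060 + (-1.645) = -1.585; 1 − a(z₀+z₁) = 1 − (0.022)(-1.585) = 1.0349; argument = 0.060 + (-1.585)/1.0349 = -1.4716 → -1.47.
α₁ = Φ(-1.47) = 0.0708; rank = round(250 × 0.0708) = 18; θ*₍18₎ = 178.2.
Upper: z₀ + z₂ = 1.705; 1 − a(z₀+z₂) = 0.9625; argument = 1.8314 → 1.83; α₂ = 0.9664; rank = 242; θ*₍242₎ = 195.1.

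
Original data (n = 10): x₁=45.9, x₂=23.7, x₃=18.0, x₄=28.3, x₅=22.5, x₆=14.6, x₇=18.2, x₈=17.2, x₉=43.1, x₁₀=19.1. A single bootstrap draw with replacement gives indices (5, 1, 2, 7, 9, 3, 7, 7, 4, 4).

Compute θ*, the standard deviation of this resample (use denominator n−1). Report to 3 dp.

θ* = 10.334

Resample values: 22.5, 45.9, 23.7, 18.2, 43.1, 18.0, 18.2, 18.2, 28.3, 28.3.
Mean = 26.4400; sum of squared deviations = 961.1240
s² = 961.1240 / 9 = 106.7916
s = √106.7916 = 10.334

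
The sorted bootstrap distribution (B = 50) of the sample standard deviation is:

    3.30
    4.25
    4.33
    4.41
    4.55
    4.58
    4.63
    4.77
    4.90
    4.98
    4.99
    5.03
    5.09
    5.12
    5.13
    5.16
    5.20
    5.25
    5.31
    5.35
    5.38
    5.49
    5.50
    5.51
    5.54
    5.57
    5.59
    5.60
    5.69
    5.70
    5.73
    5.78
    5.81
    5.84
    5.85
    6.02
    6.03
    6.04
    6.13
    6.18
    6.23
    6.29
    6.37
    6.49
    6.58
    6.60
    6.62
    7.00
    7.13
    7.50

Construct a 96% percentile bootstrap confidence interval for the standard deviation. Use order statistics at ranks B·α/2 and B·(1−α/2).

α = 0.04; lower rank = 50 × 0.020 = 1; upper rank = 50 × 0.980 = 49.
The 1st smallest replicate is 3.30; the 49th is 7.13.

(3.30, 7.13)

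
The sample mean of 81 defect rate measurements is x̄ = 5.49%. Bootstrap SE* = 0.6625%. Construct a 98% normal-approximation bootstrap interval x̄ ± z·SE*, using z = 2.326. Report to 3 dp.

(3.949, 7.031)

Margin = 2.326 × 0.6625 = 1.5410
Interval: 5.49 ± 1.5410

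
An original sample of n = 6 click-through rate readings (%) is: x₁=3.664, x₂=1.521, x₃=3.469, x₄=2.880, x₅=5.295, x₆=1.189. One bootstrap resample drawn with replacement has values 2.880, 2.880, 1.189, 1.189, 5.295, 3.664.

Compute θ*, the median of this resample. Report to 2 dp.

θ* = 2.88

Sorted: 1.189, 1.189, 2.880, 2.880, 3.664, 5.295
Median = average of the two middle values = 2.88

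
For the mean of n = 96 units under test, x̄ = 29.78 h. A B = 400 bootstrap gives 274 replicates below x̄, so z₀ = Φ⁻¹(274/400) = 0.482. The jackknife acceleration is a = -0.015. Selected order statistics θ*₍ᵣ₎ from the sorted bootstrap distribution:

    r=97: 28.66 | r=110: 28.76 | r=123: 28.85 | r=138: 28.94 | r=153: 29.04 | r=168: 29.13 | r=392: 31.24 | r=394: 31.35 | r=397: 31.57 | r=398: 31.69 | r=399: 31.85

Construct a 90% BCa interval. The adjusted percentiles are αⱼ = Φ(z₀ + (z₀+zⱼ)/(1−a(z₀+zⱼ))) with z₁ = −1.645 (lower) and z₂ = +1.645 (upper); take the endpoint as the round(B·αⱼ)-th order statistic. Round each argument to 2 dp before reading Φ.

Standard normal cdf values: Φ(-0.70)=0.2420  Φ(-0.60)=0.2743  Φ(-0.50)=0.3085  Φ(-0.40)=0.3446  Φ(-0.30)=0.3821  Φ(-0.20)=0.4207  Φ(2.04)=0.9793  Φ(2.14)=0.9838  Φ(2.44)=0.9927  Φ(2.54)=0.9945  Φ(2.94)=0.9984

Lower: z₀ + z₁ = 0.482 + (-1.645) = -1.163; 1 − a(z₀+z₁) = 1 − (-0.015)(-1.163) = 0.9826; argument = 0.482 + (-1.163)/0.9826 = -0.7016 → -0.70.
α₁ = Φ(-0.70) = 0.2420; rank = round(400 × 0.2420) = 97; θ*₍97₎ = 28.66.
Upper: z₀ + z₂ = 2.127; 1 − a(z₀+z₂) = 1.0319; argument = 2.5432 → 2.54; α₂ = 0.9945; rank = 398; θ*₍398₎ = 31.69.

(28.66, 31.69)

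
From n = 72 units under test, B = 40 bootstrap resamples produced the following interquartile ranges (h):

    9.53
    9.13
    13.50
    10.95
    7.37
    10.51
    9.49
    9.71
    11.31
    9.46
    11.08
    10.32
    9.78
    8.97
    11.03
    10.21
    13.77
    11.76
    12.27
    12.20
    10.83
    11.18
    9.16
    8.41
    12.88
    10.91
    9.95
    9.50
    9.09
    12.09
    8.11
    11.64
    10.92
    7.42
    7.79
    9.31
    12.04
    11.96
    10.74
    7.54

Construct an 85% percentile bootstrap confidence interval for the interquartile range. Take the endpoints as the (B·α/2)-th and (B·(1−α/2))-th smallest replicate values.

(7.54, 12.27)

Sorted replicates: 7.37, 7.42, 7.54, 7.79, 8.11, 8.41, 8.97, 9.09, 9.13, 9.16, 9.31, 9.46, 9.49, 9.50, 9.53, 9.71, 9.78, 9.95, 10.21, 10.32, 10.51, 10.74, 10.83, 10.91, 10.92, 10.95, 11.03, 11.08, 11.18, 11.31, 11.64, 11.76, 11.96, 12.04, 12.09, 12.20, 12.27, 12.88, 13.50, 13.77
α = 0.15; lower rank = 40 × 0.075 = 3; upper rank = 40 × 0.925 = 37.
The 3rd smallest replicate is 7.54; the 37th is 12.27.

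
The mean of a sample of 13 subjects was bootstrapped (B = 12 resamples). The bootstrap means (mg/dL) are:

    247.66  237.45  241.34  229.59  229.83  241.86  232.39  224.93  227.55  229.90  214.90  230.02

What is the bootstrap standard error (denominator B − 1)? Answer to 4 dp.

Bootstrap SE is the standard deviation of the 12 replicate means.
Mean of replicates: (247.66 + 237.45 + 241.34 + 229.59 + 229.83 + 241.86 + 232.39 + 224.93 + 227.55 + 229.90 + 214.90 + 230.02) / 12 = 2787.42000 / 12 = 232.28500
Sum of squared deviations: (+15.37500)² + (+5.16500)² + (+9.05500)² + (−2.69500)² + (−2.45500)² + (+9.57500)² + (+0.10500)² + (−7.35500)² + (−4.73500)² + (−2.38500)² + (−17.38500)² + (−2.26500)² = 839.61550
Variance = 839.61550 / 11 = 76.32868
SE* = √76.32868

SE* = 8.7366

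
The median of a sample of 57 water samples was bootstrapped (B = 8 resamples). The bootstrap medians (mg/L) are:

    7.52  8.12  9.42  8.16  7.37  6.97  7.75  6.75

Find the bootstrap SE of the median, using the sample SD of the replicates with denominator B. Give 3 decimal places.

SE* = 0.783

Bootstrap SE is the standard deviation of the 8 replicate medians.
Mean of replicates: (7.52 + 8.12 + 9.42 + 8.16 + 7.37 + 6.97 + 7.75 + 6.75) / 8 = 62.0600 / 8 = 7.7575
Sum of squared deviations: (−0.2375)² + (+0.3625)² + (+1.6625)² + (+0.4025)² + (−0.3875)² + (−0.7875)² + (−0.0075)² + (−1.0075)² = 4.8991
Variance = 4.8991 / 8 = 0.6124
SE* = √0.6124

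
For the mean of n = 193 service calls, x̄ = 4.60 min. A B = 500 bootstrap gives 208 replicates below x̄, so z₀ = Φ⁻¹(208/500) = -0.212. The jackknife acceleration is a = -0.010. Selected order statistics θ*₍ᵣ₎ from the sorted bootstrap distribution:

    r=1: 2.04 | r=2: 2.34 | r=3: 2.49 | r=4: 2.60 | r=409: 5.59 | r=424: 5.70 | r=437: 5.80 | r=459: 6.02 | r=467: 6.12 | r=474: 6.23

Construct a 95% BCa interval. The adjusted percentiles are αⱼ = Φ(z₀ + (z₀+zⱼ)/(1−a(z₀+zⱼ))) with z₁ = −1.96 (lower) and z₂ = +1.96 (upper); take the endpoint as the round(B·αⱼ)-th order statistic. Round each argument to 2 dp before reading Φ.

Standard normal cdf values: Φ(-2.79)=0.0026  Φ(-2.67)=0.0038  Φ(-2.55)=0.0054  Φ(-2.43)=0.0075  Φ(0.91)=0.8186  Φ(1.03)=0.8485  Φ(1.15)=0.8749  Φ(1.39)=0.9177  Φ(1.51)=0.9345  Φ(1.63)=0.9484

Lower: z₀ + z₁ = -0.212 + (-1.960) = -2.172; 1 − a(z₀+z₁) = 1 − (-0.010)(-2.172) = 0.9783; argument = -0.212 + (-2.172)/0.9783 = -2.4322 → -2.43.
α₁ = Φ(-2.43) = 0.0075; rank = round(500 × 0.0075) = 4; θ*₍4₎ = 2.60.
Upper: z₀ + z₂ = 1.748; 1 − a(z₀+z₂) = 1.0175; argument = 1.5060 → 1.51; α₂ = 0.9345; rank = 467; θ*₍467₎ = 6.12.

(2.60, 6.12)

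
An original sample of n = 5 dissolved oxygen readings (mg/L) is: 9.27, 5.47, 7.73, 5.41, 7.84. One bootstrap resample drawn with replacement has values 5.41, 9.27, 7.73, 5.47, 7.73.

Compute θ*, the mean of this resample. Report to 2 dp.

Mean = (5.41 + 9.27 + 7.73 + 5.47 + 7.73) / 5 = 35.610 / 5 = 7.12

θ* = 7.12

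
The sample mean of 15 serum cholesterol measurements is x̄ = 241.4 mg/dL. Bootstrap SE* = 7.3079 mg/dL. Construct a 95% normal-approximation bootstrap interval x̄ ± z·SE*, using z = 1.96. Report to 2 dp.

Margin = 1.96 × 7.3079 = 14.323
Interval: 241.4 ± 14.323

(227.08, 255.72)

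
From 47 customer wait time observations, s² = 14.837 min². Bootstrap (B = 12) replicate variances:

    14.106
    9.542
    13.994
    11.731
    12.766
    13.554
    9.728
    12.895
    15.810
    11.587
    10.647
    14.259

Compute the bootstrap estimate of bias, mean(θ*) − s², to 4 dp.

mean(θ*) = (14.106 + 9.542 + 13.994 + 11.731 + 12.766 + 13.554 + 9.728 + 12.895 + 15.810 + 11.587 + 10.647 + 14.259) / 12 = 12.55158
bias = 12.55158 − 14.837

bias = −2.2854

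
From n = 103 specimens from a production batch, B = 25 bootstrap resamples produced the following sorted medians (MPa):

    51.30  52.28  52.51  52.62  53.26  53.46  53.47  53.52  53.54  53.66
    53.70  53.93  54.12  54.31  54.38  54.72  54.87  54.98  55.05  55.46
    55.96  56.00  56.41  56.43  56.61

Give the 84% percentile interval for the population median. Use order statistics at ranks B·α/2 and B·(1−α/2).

(52.28, 56.41)

α = 0.16; lower rank = 25 × 0.080 = 2; upper rank = 25 × 0.920 = 23.
The 2nd smallest replicate is 52.28; the 23rd is 56.41.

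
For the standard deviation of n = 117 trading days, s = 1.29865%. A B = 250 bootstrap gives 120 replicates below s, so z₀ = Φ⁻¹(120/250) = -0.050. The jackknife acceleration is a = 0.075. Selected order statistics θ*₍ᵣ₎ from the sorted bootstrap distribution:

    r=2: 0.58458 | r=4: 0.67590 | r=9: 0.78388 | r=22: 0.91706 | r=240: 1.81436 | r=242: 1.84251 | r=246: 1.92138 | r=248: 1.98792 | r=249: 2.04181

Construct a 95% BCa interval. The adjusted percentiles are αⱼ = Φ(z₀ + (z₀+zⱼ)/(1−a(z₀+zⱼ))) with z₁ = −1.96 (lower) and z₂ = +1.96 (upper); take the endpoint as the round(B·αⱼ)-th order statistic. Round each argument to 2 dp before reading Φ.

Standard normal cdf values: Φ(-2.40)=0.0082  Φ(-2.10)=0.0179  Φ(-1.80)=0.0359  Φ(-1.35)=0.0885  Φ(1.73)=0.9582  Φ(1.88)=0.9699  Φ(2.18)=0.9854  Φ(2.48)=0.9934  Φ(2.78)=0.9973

Lower: z₀ + z₁ = -0.050 + (-1.960) = -2.010; 1 − a(z₀+z₁) = 1 − (0.075)(-2.010) = 1.1507; argument = -0.050 + (-2.010)/1.1507 = -1.7967 → -1.80.
α₁ = Φ(-1.80) = 0.0359; rank = round(250 × 0.0359) = 9; θ*₍9₎ = 0.78388.
Upper: z₀ + z₂ = 1.910; 1 − a(z₀+z₂) = 0.8568; argument = 2.1794 → 2.18; α₂ = 0.9854; rank = 246; θ*₍246₎ = 1.92138.

(0.78388, 1.92138)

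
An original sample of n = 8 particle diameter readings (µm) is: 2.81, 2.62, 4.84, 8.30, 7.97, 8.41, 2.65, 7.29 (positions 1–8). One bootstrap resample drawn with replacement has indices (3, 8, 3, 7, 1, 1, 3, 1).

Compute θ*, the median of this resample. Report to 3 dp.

Resample values: 4.84, 7.29, 4.84, 2.65, 2.81, 2.81, 4.84, 2.81.
Sorted: 2.65, 2.81, 2.81, 2.81, 4.84, 4.84, 4.84, 7.29
Median = average of the two middle values = 3.825

θ* = 3.825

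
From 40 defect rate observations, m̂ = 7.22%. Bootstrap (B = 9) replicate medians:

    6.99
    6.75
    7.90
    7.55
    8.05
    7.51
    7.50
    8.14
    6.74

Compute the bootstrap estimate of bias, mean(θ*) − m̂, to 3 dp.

bias = +0.239

mean(θ*) = (6.99 + 6.75 + 7.90 + 7.55 + 8.05 + 7.51 + 7.50 + 8.14 + 6.74) / 9 = 7.4589
bias = 7.4589 − 7.22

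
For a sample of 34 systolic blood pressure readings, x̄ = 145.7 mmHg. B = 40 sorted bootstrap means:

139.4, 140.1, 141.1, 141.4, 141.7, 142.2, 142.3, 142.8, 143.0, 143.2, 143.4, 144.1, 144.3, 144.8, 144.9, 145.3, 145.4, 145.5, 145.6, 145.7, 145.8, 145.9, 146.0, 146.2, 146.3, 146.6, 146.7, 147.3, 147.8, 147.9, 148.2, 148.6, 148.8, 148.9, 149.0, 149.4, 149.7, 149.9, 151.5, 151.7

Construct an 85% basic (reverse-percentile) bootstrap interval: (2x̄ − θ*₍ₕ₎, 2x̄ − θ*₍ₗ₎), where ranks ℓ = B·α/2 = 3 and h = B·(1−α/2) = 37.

Percentile endpoints at ranks 3 and 37: θ*₍3₎ = 141.1, θ*₍37₎ = 149.7.
Basic interval reflects these around x̄:
  lower = 2 × 145.7 − 149.7 = 141.7
  upper = 2 × 145.7 − 141.1 = 150.3

(141.7, 150.3)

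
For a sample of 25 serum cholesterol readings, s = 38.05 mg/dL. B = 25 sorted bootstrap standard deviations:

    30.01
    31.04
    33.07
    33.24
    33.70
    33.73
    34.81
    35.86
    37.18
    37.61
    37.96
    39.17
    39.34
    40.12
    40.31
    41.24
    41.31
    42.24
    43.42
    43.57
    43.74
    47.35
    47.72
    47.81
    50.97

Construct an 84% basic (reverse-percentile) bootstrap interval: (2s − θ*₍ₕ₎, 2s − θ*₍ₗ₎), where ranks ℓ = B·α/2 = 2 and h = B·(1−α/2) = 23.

Percentile endpoints at ranks 2 and 23: θ*₍2₎ = 31.04, θ*₍23₎ = 47.72.
Basic interval reflects these around s:
  lower = 2 × 38.05 − 47.72 = 28.38
  upper = 2 × 38.05 − 31.04 = 45.06

(28.38, 45.06)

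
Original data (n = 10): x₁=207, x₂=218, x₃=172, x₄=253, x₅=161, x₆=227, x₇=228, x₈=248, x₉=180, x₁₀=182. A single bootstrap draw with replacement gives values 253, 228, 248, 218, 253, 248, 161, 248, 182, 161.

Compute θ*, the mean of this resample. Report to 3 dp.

Mean = (253 + 228 + 248 + 218 + 253 + 248 + 161 + 248 + 182 + 161) / 10 = 2200.0 / 10 = 220.000

θ* = 220.000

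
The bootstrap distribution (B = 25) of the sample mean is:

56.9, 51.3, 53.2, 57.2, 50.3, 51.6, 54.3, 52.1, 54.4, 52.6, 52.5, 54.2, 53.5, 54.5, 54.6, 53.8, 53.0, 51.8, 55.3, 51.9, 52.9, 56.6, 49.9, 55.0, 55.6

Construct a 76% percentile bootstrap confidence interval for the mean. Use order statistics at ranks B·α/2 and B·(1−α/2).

(51.3, 55.6)

Sorted replicates: 49.9, 50.3, 51.3, 51.6, 51.8, 51.9, 52.1, 52.5, 52.6, 52.9, 53.0, 53.2, 53.5, 53.8, 54.2, 54.3, 54.4, 54.5, 54.6, 55.0, 55.3, 55.6, 56.6, 56.9, 57.2
α = 0.24; lower rank = 25 × 0.120 = 3; upper rank = 25 × 0.880 = 22.
The 3rd smallest replicate is 51.3; the 22nd is 55.6.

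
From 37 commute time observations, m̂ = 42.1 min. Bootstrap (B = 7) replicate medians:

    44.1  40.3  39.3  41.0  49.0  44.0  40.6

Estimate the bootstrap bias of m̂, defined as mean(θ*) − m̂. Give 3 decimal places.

bias = +0.514

mean(θ*) = (44.1 + 40.3 + 39.3 + 41.0 + 49.0 + 44.0 + 40.6) / 7 = 42.6143
bias = 42.6143 − 42.1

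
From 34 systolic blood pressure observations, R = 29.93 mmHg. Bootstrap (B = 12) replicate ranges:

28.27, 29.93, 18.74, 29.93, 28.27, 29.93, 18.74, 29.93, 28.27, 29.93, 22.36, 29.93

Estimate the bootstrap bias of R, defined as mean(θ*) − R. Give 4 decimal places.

bias = −2.9108

mean(θ*) = (28.27 + 29.93 + 18.74 + 29.93 + 28.27 + 29.93 + 18.74 + 29.93 + 28.27 + 29.93 + 22.36 + 29.93) / 12 = 27.01917
bias = 27.01917 − 29.93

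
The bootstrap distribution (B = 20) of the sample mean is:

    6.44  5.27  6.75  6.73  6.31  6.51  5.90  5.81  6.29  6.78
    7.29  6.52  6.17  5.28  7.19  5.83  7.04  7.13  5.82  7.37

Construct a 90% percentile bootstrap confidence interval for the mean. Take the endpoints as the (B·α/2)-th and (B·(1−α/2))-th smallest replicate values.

(5.27, 7.29)

Sorted replicates: 5.27, 5.28, 5.81, 5.82, 5.83, 5.90, 6.17, 6.29, 6.31, 6.44, 6.51, 6.52, 6.73, 6.75, 6.78, 7.04, 7.13, 7.19, 7.29, 7.37
α = 0.10; lower rank = 20 × 0.050 = 1; upper rank = 20 × 0.950 = 19.
The 1st smallest replicate is 5.27; the 19th is 7.29.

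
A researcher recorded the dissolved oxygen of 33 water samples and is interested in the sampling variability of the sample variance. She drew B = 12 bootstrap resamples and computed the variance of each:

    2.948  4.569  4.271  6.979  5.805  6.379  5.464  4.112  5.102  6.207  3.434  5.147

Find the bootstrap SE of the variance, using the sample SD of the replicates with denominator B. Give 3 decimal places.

SE* = 1.166

Bootstrap SE is the standard deviation of the 12 replicate variances.
Mean of replicates: (2.948 + 4.569 + 4.271 + 6.979 + 5.805 + 6.379 + 5.464 + 4.112 + 5.102 + 6.207 + 3.434 + 5.147) / 12 = 60.4170 / 12 = 5.0347
Sum of squared deviations: (−2.0867)² + (−0.4657)² + (−0.7637)² + (+1.9443)² + (+0.7702)² + (+1.3442)² + (+0.4293)² + (−0.9227)² + (+0.0673)² + (+1.1723)² + (−1.6007)² + (+0.1123)² = 16.3246
Variance = 16.3246 / 12 = 1.3604
SE* = √1.3604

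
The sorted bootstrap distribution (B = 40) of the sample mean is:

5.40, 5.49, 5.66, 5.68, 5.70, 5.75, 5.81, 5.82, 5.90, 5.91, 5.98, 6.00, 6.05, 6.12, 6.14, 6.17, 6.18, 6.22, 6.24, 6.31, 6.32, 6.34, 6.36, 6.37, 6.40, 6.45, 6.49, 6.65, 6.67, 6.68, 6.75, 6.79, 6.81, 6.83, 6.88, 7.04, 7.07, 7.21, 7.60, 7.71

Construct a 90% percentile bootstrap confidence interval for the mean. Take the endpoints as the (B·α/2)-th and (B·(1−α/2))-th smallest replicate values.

(5.49, 7.21)

α = 0.10; lower rank = 40 × 0.050 = 2; upper rank = 40 × 0.950 = 38.
The 2nd smallest replicate is 5.49; the 38th is 7.21.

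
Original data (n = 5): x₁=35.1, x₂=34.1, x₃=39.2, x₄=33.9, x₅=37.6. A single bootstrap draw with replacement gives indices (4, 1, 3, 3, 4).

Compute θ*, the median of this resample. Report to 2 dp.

Resample values: 33.9, 35.1, 39.2, 39.2, 33.9.
Sorted: 33.9, 33.9, 35.1, 39.2, 39.2
Median = middle value = 35.10

θ* = 35.10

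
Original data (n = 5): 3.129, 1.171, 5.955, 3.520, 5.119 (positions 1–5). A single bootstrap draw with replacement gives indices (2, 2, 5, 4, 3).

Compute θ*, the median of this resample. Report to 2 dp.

Resample values: 1.171, 1.171, 5.119, 3.520, 5.955.
Sorted: 1.171, 1.171, 3.520, 5.119, 5.955
Median = middle value = 3.52

θ* = 3.52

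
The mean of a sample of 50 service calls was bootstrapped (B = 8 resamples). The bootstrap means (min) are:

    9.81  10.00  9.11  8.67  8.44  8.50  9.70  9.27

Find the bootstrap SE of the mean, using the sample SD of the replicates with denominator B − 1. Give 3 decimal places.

Bootstrap SE is the standard deviation of the 8 replicate means.
Mean of replicates: (9.81 + 10.00 + 9.11 + 8.67 + 8.44 + 8.50 + 9.70 + 9.27) / 8 = 73.5000 / 8 = 9.1875
Sum of squared deviations: (+0.6225)² + (+0.8125)² + (−0.0775)² + (−0.5175)² + (−0.7475)² + (−0.6875)² + (+0.5125)² + (+0.0825)² = 2.6224
Variance = 2.6224 / 7 = 0.3746
SE* = √0.3746

SE* = 0.612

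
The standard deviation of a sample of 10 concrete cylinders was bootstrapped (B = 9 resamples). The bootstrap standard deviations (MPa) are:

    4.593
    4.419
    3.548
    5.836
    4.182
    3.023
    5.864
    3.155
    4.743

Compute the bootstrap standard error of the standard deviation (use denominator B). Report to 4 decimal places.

Bootstrap SE is the standard deviation of the 9 replicate standard deviations.
Mean of replicates: (4.593 + 4.419 + 3.548 + 5.836 + 4.182 + 3.023 + 5.864 + 3.155 + 4.743) / 9 = 39.36300 / 9 = 4.37367
Sum of squared deviations: (+0.21933)² + (+0.04533)² + (−0.82567)² + (+1.46233)² + (−0.19167)² + (−1.35067)² + (+1.49033)² + (−1.21867)² + (+0.36933)² = 8.57399
Variance = 8.57399 / 9 = 0.95267
SE* = √0.95267

SE* = 0.9760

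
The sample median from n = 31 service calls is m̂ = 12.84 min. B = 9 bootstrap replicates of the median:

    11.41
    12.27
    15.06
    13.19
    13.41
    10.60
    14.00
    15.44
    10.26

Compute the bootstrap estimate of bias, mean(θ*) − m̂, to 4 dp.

bias = +0.0089

mean(θ*) = (11.41 + 12.27 + 15.06 + 13.19 + 13.41 + 10.60 + 14.00 + 15.44 + 10.26) / 9 = 12.84889
bias = 12.84889 − 12.84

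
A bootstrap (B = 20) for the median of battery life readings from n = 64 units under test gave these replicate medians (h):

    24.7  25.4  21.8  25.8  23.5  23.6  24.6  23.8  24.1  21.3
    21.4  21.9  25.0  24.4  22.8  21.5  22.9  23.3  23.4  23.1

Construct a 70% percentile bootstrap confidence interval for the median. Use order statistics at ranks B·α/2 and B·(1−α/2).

Sorted replicates: 21.3, 21.4, 21.5, 21.8, 21.9, 22.8, 22.9, 23.1, 23.3, 23.4, 23.5, 23.6, 23.8, 24.1, 24.4, 24.6, 24.7, 25.0, 25.4, 25.8
α = 0.30; lower rank = 20 × 0.150 = 3; upper rank = 20 × 0.850 = 17.
The 3rd smallest replicate is 21.5; the 17th is 24.7.

(21.5, 24.7)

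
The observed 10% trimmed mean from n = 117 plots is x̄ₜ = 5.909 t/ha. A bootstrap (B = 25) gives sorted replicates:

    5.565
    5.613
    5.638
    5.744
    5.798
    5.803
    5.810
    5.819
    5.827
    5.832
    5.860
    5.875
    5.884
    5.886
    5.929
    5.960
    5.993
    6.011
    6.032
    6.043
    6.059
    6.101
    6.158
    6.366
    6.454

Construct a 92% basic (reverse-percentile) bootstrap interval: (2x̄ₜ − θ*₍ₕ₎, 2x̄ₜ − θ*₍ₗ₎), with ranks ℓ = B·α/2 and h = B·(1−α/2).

(5.452, 6.253)

Percentile endpoints at ranks 1 and 24: θ*₍1₎ = 5.565, θ*₍24₎ = 6.366.
Basic interval reflects these around x̄ₜ:
  lower = 2 × 5.909 − 6.366 = 5.452
  upper = 2 × 5.909 − 5.565 = 6.253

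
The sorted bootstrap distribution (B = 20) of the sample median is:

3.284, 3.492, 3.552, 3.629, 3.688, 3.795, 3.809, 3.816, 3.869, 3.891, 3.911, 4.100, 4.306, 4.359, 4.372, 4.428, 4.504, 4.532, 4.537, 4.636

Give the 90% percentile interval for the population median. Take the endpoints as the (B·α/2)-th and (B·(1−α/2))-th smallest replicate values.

α = 0.10; lower rank = 20 × 0.050 = 1; upper rank = 20 × 0.950 = 19.
The 1st smallest replicate is 3.284; the 19th is 4.537.

(3.284, 4.537)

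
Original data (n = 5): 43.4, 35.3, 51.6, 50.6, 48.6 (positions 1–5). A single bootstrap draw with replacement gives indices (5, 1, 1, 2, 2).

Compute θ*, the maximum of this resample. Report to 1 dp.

θ* = 48.6

Resample values: 48.6, 43.4, 43.4, 35.3, 35.3.
Maximum = 48.6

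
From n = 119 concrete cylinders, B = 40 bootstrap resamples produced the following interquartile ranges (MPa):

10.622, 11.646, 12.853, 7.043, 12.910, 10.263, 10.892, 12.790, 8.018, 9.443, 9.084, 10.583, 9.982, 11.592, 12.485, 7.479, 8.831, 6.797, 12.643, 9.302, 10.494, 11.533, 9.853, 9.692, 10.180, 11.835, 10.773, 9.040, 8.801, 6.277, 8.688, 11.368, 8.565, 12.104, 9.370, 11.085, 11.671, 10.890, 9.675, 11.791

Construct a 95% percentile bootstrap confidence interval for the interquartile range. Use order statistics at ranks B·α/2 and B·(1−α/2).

(6.277, 12.853)

Sorted replicates: 6.277, 6.797, 7.043, 7.479, 8.018, 8.565, 8.688, 8.801, 8.831, 9.040, 9.084, 9.302, 9.370, 9.443, 9.675, 9.692, 9.853, 9.982, 10.180, 10.263, 10.494, 10.583, 10.622, 10.773, 10.890, 10.892, 11.085, 11.368, 11.533, 11.592, 11.646, 11.671, 11.791, 11.835, 12.104, 12.485, 12.643, 12.790, 12.853, 12.910
α = 0.05; lower rank = 40 × 0.025 = 1; upper rank = 40 × 0.975 = 39.
The 1st smallest replicate is 6.277; the 39th is 12.853.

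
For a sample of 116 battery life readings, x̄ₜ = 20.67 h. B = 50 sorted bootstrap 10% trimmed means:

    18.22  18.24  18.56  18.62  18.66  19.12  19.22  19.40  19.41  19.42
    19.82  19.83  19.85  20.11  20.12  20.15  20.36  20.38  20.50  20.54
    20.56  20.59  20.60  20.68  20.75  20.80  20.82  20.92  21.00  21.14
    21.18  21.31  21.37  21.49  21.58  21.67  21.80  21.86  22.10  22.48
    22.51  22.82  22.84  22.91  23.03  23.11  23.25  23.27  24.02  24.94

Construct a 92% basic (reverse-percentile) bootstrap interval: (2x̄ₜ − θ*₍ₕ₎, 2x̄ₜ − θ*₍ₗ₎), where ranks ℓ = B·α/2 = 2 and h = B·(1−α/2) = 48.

Percentile endpoints at ranks 2 and 48: θ*₍2₎ = 18.24, θ*₍48₎ = 23.27.
Basic interval reflects these around x̄ₜ:
  lower = 2 × 20.67 − 23.27 = 18.07
  upper = 2 × 20.67 − 18.24 = 23.10

(18.07, 23.10)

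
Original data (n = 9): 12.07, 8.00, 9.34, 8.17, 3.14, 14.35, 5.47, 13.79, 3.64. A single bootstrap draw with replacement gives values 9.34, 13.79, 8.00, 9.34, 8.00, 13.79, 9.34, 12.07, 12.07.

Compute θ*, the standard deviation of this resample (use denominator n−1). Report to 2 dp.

θ* = 2.32

Mean = 10.6378; sum of squared deviations = 42.9440
s² = 42.9440 / 8 = 5.3680
s = √5.3680 = 2.32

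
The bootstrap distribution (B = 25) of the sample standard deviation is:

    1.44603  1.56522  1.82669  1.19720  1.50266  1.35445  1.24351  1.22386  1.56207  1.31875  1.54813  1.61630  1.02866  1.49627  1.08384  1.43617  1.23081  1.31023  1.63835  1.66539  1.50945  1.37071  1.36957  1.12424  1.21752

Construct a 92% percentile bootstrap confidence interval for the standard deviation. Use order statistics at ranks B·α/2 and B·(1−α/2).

(1.02866, 1.66539)

Sorted replicates: 1.02866, 1.08384, 1.12424, 1.19720, 1.21752, 1.22386, 1.23081, 1.24351, 1.31023, 1.31875, 1.35445, 1.36957, 1.37071, 1.43617, 1.44603, 1.49627, 1.50266, 1.50945, 1.54813, 1.56207, 1.56522, 1.61630, 1.63835, 1.66539, 1.82669
α = 0.08; lower rank = 25 × 0.040 = 1; upper rank = 25 × 0.960 = 24.
The 1st smallest replicate is 1.02866; the 24th is 1.66539.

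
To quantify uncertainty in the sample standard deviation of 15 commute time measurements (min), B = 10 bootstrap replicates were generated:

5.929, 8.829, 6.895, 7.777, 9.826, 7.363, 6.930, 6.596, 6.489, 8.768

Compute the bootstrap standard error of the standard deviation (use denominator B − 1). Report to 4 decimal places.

Bootstrap SE is the standard deviation of the 10 replicate standard deviations.
Mean of replicates: (5.929 + 8.829 + 6.895 + 7.777 + 9.826 + 7.363 + 6.930 + 6.596 + 6.489 + 8.768) / 10 = 75.40200 / 10 = 7.54020
Sum of squared deviations: (−1.61120)² + (+1.28880)² + (−0.64520)² + (+0.23680)² + (+2.28580)² + (−0.17720)² + (−0.61020)² + (−0.94420)² + (−1.05120)² + (+1.22780)² = 13.86198
Variance = 13.86198 / 9 = 1.54022
SE* = √1.54022

SE* = 1.2411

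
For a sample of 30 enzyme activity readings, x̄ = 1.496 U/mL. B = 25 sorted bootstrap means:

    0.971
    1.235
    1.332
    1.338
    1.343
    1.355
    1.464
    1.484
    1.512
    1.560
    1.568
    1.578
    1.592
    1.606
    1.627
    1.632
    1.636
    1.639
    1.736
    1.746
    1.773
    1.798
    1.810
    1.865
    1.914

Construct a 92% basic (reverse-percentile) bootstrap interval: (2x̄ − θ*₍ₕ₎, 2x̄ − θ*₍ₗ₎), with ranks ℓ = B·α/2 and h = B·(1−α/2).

Percentile endpoints at ranks 1 and 24: θ*₍1₎ = 0.971, θ*₍24₎ = 1.865.
Basic interval reflects these around x̄:
  lower = 2 × 1.496 − 1.865 = 1.127
  upper = 2 × 1.496 − 0.971 = 2.021

(1.127, 2.021)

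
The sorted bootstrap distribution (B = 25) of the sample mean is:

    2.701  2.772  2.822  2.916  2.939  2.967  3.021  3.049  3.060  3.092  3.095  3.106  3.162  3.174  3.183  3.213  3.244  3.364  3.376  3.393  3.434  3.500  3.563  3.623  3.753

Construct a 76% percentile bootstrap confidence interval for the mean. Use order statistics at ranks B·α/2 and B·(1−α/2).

α = 0.24; lower rank = 25 × 0.120 = 3; upper rank = 25 × 0.880 = 22.
The 3rd smallest replicate is 2.822; the 22nd is 3.500.

(2.822, 3.500)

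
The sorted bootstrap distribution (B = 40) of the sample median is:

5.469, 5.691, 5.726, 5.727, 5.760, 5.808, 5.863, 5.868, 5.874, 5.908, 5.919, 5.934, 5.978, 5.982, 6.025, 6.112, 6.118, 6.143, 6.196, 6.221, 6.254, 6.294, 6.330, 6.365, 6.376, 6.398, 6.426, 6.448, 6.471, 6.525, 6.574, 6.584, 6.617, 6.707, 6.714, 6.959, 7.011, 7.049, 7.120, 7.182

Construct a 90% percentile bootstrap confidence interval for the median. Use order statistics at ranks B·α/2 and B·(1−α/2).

(5.691, 7.049)

α = 0.10; lower rank = 40 × 0.050 = 2; upper rank = 40 × 0.950 = 38.
The 2nd smallest replicate is 5.691; the 38th is 7.049.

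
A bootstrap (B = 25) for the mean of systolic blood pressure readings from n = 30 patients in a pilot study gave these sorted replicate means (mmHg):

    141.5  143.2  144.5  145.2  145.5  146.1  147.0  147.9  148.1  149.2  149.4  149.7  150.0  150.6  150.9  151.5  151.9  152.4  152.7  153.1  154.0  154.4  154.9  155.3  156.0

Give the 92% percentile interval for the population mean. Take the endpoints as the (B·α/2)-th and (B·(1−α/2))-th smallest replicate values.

α = 0.08; lower rank = 25 × 0.040 = 1; upper rank = 25 × 0.960 = 24.
The 1st smallest replicate is 141.5; the 24th is 155.3.

(141.5, 155.3)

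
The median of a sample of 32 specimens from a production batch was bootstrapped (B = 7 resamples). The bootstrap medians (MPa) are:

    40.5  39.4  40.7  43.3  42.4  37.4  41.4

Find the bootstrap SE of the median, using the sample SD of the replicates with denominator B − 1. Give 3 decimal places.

Bootstrap SE is the standard deviation of the 7 replicate medians.
Mean of replicates: (40.5 + 39.4 + 40.7 + 43.3 + 42.4 + 37.4 + 41.4) / 7 = 285.1000 / 7 = 40.7286
Sum of squared deviations: (−0.2286)² + (−1.3286)² + (−0.0286)² + (+2.5714)² + (+1.6714)² + (−3.3286)² + (+0.6714)² = 22.7543
Variance = 22.7543 / 6 = 3.7924
SE* = √3.7924

SE* = 1.947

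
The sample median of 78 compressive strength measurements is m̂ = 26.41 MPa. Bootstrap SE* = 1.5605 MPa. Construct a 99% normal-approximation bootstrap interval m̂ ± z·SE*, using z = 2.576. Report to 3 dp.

Margin = 2.576 × 1.5605 = 4.0198
Interval: 26.41 ± 4.0198

(22.390, 30.430)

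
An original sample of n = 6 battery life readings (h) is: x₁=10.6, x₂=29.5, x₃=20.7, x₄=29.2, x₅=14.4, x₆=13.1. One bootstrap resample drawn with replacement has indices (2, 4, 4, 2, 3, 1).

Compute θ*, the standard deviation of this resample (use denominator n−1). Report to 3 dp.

Resample values: 29.5, 29.2, 29.2, 29.5, 20.7, 10.6.
Mean = 24.7833; sum of squared deviations = 301.3483
s² = 301.3483 / 5 = 60.2697
s = √60.2697 = 7.763

θ* = 7.763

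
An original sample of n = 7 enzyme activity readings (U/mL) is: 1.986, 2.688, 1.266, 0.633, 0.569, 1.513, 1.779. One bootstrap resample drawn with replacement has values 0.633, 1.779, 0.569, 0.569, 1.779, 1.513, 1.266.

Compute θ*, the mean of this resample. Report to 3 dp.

θ* = 1.158

Mean = (0.633 + 1.779 + 0.569 + 0.569 + 1.779 + 1.513 + 1.266) / 7 = 8.1080 / 7 = 1.158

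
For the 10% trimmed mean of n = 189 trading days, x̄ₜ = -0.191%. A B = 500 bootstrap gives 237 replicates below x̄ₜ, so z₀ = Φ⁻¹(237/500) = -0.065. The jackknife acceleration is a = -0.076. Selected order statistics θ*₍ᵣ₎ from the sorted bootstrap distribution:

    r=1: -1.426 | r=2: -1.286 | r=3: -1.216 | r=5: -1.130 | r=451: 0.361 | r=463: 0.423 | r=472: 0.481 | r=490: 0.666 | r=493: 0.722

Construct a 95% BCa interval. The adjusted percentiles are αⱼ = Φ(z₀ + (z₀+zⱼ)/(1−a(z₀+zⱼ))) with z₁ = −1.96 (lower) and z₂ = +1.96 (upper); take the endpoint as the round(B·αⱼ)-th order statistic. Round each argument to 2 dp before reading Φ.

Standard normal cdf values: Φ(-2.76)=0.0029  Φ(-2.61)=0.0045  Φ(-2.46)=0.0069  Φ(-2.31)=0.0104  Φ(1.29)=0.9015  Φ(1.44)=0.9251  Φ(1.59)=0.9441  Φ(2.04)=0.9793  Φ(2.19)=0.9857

Lower: z₀ + z₁ = -0.065 + (-1.960) = -2.025; 1 − a(z₀+z₁) = 1 − (-0.076)(-2.025) = 0.8461; argument = -0.065 + (-2.025)/0.8461 = -2.4583 → -2.46.
α₁ = Φ(-2.46) = 0.0069; rank = round(500 × 0.0069) = 3; θ*₍3₎ = -1.216.
Upper: z₀ + z₂ = 1.895; 1 − a(z₀+z₂) = 1.1440; argument = 1.5914 → 1.59; α₂ = 0.9441; rank = 472; θ*₍472₎ = 0.481.

(-1.216, 0.481)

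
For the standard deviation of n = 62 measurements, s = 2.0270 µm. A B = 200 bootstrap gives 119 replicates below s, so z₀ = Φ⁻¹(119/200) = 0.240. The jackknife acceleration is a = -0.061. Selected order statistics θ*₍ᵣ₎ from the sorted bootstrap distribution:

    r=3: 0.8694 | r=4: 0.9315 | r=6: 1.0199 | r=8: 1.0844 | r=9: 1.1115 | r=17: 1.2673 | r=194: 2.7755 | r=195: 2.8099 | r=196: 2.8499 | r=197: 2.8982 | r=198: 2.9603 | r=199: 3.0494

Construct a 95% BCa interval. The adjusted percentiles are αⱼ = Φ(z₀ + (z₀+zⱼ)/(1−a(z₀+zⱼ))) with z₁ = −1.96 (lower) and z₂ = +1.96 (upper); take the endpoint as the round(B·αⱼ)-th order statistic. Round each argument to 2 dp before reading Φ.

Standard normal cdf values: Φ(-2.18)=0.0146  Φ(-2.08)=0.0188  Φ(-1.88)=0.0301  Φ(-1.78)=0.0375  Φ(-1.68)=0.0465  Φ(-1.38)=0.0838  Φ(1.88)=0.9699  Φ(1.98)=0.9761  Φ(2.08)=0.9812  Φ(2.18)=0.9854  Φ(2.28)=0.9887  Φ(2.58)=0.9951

(1.1115, 2.8982)

Lower: z₀ + z₁ = 0.240 + (-1.960) = -1.720; 1 − a(z₀+z₁) = 1 − (-0.061)(-1.720) = 0.8951; argument = 0.240 + (-1.720)/0.8951 = -1.6816 → -1.68.
α₁ = Φ(-1.68) = 0.0465; rank = round(200 × 0.0465) = 9; θ*₍9₎ = 1.1115.
Upper: z₀ + z₂ = 2.200; 1 − a(z₀+z₂) = 1.1342; argument = 2.1797 → 2.18; α₂ = 0.9854; rank = 197; θ*₍197₎ = 2.8982.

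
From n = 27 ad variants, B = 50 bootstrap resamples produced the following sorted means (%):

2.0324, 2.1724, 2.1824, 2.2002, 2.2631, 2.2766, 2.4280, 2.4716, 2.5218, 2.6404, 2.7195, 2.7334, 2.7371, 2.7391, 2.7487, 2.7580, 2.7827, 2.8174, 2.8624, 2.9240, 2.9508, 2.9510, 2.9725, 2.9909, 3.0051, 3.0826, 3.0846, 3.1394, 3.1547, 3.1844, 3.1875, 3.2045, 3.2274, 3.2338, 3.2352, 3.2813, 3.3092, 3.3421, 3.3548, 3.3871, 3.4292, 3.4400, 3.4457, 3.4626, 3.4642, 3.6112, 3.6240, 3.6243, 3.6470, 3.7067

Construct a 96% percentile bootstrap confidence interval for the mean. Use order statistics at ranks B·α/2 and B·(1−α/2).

α = 0.04; lower rank = 50 × 0.020 = 1; upper rank = 50 × 0.980 = 49.
The 1st smallest replicate is 2.0324; the 49th is 3.6470.

(2.0324, 3.6470)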